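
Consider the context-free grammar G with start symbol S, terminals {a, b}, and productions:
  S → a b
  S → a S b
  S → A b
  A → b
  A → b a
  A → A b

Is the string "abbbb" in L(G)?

S ⇒ aSb ⇒ aAbb ⇒ aAbbb ⇒ abbbb

yes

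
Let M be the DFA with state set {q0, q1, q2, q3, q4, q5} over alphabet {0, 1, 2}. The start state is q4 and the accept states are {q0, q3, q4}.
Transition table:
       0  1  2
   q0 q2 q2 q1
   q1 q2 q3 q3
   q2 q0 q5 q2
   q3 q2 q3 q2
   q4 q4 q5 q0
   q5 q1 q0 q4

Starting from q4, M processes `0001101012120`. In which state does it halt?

q4 --0--> q4
q4 --0--> q4
q4 --0--> q4
q4 --1--> q5
q5 --1--> q0
q0 --0--> q2
q2 --1--> q5
q5 --0--> q1
q1 --1--> q3
q3 --2--> q2
q2 --1--> q5
q5 --2--> q4
q4 --0--> q4

q4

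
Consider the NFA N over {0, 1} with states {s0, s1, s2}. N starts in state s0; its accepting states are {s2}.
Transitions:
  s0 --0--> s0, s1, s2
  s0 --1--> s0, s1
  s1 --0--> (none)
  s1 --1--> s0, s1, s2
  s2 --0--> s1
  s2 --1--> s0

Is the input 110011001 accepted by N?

Start: {s0}
read 1: {s0, s1}
read 1: {s0, s1, s2}
read 0: {s0, s1, s2}
read 0: {s0, s1, s2}
read 1: {s0, s1, s2}
read 1: {s0, s1, s2}
read 0: {s0, s1, s2}
read 0: {s0, s1, s2}
read 1: {s0, s1, s2}
Reachable ∩ accepting = {s2} — nonempty.

accepted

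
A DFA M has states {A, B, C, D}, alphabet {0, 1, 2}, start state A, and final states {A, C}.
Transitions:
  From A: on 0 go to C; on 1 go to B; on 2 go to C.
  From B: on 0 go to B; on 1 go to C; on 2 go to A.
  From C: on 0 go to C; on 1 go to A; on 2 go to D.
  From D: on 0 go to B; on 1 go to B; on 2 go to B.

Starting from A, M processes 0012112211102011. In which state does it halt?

A --0--> C
C --0--> C
C --1--> A
A --2--> C
C --1--> A
A --1--> B
B --2--> A
A --2--> C
C --1--> A
A --1--> B
B --1--> C
C --0--> C
C --2--> D
D --0--> B
B --1--> C
C --1--> A

A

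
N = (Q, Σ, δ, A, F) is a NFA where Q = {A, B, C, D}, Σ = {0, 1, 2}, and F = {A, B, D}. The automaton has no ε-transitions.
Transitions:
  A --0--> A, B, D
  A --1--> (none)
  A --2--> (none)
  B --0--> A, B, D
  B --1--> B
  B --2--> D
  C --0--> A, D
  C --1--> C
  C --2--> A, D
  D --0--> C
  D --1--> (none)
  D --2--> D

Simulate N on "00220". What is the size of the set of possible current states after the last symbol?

1

Start: {A}
read 0: {A, B, D}
read 0: {A, B, C, D}
read 2: {A, D}
read 2: {D}
read 0: {C}
Final reachable set {C} has 1 state.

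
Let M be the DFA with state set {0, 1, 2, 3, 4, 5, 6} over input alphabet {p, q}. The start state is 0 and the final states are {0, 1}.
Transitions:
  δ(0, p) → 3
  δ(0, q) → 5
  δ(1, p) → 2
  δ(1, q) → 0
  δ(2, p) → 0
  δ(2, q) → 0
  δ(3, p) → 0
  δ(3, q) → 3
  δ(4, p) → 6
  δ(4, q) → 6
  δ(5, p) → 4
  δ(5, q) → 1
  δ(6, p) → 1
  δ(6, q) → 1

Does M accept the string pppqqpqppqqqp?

0 --p--> 3
3 --p--> 0
0 --p--> 3
3 --q--> 3
3 --q--> 3
3 --p--> 0
0 --q--> 5
5 --p--> 4
4 --p--> 6
6 --q--> 1
1 --q--> 0
0 --q--> 5
5 --p--> 4
End in state 4, which is not an accepting state.

rejected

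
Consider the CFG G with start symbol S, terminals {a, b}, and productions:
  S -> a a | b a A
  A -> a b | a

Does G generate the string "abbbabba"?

no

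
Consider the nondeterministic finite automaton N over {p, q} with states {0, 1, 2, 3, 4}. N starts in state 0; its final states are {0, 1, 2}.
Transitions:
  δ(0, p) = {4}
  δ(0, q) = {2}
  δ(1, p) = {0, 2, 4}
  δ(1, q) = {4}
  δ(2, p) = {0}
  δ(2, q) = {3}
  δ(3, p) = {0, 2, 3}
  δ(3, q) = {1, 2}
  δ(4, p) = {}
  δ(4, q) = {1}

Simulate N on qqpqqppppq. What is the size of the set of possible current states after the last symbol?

3

Start: {0}
read q: {2}
read q: {3}
read p: {0, 2, 3}
read q: {1, 2, 3}
read q: {1, 2, 3, 4}
read p: {0, 2, 3, 4}
read p: {0, 2, 3, 4}
read p: {0, 2, 3, 4}
read p: {0, 2, 3, 4}
read q: {1, 2, 3}
Final reachable set {1, 2, 3} has 3 states.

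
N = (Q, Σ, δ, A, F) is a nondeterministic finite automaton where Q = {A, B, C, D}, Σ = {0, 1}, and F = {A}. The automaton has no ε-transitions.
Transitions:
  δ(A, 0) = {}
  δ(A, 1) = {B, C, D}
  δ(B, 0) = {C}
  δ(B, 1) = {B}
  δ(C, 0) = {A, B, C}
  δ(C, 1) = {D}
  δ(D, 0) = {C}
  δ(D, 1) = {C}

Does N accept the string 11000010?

accepted

Start: {A}
read 1: {B, C, D}
read 1: {B, C, D}
read 0: {A, B, C}
read 0: {A, B, C}
read 0: {A, B, C}
read 0: {A, B, C}
read 1: {B, C, D}
read 0: {A, B, C}
Reachable ∩ accepting = {A} — nonempty.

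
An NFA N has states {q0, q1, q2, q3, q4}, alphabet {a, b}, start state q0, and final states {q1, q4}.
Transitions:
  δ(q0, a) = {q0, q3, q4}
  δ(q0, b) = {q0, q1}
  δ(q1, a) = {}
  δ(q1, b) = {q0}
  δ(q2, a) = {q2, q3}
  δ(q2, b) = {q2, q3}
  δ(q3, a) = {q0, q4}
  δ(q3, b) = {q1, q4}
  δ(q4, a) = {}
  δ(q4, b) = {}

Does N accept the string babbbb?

Start: {q0}
read b: {q0, q1}
read a: {q0, q3, q4}
read b: {q0, q1, q4}
read b: {q0, q1}
read b: {q0, q1}
read b: {q0, q1}
Reachable ∩ accepting = {q1} — nonempty.

accepted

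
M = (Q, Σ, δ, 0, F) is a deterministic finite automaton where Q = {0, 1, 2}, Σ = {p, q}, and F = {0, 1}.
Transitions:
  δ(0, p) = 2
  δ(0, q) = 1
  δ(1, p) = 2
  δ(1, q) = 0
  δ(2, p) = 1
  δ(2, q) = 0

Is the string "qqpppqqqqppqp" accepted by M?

0 --q--> 1
1 --q--> 0
0 --p--> 2
2 --p--> 1
1 --p--> 2
2 --q--> 0
0 --q--> 1
1 --q--> 0
0 --q--> 1
1 --p--> 2
2 --p--> 1
1 --q--> 0
0 --p--> 2
End in state 2, which is not an accepting state.

rejected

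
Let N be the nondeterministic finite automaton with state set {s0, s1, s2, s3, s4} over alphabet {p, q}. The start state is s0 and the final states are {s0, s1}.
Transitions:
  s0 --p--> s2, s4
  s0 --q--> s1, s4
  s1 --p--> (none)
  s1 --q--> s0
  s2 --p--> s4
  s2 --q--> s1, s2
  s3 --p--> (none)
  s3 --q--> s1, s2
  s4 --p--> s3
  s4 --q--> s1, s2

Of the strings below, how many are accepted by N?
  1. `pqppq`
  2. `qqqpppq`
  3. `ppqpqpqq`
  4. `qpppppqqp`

`pqppq`: accepted
`qqqpppq`: accepted
`ppqpqpqq`: accepted
`qpppppqqp`: rejected

3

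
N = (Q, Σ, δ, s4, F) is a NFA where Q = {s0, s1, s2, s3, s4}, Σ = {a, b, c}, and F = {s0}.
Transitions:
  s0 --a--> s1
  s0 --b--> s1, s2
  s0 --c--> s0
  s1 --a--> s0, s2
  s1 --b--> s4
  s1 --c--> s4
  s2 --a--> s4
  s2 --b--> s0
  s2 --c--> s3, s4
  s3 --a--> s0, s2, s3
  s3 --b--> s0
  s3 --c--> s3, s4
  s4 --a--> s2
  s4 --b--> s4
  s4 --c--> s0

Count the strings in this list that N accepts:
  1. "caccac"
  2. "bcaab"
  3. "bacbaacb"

2

"caccac": rejected
"bcaab": accepted
"bacbaacb": accepted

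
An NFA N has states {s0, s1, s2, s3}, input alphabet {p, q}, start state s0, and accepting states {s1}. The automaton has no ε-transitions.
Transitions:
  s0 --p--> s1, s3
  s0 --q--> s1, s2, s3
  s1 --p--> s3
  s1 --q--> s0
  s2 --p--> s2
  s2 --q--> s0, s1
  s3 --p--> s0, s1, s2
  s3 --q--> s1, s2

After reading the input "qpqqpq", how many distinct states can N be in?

Start: {s0}
read q: {s1, s2, s3}
read p: {s0, s1, s2, s3}
read q: {s0, s1, s2, s3}
read q: {s0, s1, s2, s3}
read p: {s0, s1, s2, s3}
read q: {s0, s1, s2, s3}
Final reachable set {s0, s1, s2, s3} has 4 states.

4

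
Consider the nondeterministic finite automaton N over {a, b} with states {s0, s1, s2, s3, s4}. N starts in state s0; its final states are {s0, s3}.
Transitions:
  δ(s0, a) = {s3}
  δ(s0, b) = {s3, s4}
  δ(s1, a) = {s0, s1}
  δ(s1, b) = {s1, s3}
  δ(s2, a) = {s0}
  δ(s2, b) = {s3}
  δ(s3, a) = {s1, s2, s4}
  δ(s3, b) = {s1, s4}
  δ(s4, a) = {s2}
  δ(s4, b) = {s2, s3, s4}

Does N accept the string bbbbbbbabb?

accepted

Start: {s0}
read b: {s3, s4}
read b: {s1, s2, s3, s4}
read b: {s1, s2, s3, s4}
read b: {s1, s2, s3, s4}
read b: {s1, s2, s3, s4}
read b: {s1, s2, s3, s4}
read b: {s1, s2, s3, s4}
read a: {s0, s1, s2, s4}
read b: {s1, s2, s3, s4}
read b: {s1, s2, s3, s4}
Reachable ∩ accepting = {s3} — nonempty.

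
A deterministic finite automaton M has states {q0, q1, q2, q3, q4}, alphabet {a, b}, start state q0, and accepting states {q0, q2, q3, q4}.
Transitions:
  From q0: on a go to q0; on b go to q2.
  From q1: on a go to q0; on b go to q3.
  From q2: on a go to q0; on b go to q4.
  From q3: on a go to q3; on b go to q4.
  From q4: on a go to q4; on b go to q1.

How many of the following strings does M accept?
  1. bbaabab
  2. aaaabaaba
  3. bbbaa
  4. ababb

4

bbaabab: accepted
aaaabaaba: accepted
bbbaa: accepted
ababb: accepted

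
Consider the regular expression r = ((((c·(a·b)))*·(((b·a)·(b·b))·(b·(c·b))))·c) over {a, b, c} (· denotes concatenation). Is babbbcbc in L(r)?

yes

Split as babbbcb·c: (((c·(a·b)))*·(((b·a)·(b·b))·(b·(c·b)))) matches babbbcb and c matches c.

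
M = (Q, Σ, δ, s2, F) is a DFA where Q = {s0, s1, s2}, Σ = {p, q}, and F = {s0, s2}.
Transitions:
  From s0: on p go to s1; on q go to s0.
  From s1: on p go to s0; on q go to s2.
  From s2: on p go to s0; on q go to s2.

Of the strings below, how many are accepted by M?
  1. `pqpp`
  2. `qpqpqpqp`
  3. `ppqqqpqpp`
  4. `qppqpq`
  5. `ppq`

`pqpp`: accepted
`qpqpqpqp`: rejected
`ppqqqpqpp`: accepted
`qppqpq`: accepted
`ppq`: accepted

4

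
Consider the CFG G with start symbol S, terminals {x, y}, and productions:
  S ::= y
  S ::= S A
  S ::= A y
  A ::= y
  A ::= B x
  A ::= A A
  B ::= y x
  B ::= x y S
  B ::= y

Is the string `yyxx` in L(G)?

S ⇒ SA ⇒ yA ⇒ yBx ⇒ yyxx

yes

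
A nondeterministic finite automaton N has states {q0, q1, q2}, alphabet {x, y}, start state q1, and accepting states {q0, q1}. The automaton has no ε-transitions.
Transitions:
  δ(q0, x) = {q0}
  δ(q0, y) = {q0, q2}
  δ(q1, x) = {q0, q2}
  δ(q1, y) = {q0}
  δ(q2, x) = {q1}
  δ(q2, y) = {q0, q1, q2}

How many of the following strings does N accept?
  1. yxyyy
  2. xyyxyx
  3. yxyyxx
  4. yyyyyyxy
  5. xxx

5

yxyyy: accepted
xyyxyx: accepted
yxyyxx: accepted
yyyyyyxy: accepted
xxx: accepted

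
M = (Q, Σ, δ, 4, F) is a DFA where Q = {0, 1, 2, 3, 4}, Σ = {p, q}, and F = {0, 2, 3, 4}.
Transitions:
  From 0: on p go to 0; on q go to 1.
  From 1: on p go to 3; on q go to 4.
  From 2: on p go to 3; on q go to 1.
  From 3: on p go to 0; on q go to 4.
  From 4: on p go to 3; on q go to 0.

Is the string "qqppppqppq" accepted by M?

4 --q--> 0
0 --q--> 1
1 --p--> 3
3 --p--> 0
0 --p--> 0
0 --p--> 0
0 --q--> 1
1 --p--> 3
3 --p--> 0
0 --q--> 1
End in state 1, which is not an accepting state.

rejected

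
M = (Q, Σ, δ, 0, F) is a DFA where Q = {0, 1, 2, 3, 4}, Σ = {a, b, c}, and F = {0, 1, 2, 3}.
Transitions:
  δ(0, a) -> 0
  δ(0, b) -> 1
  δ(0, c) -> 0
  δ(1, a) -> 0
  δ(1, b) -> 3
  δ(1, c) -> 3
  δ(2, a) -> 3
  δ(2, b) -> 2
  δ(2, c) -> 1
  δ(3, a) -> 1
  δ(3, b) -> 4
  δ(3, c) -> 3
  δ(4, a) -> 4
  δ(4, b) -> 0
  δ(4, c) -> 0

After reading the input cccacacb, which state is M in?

0 --c--> 0
0 --c--> 0
0 --c--> 0
0 --a--> 0
0 --c--> 0
0 --a--> 0
0 --c--> 0
0 --b--> 1

1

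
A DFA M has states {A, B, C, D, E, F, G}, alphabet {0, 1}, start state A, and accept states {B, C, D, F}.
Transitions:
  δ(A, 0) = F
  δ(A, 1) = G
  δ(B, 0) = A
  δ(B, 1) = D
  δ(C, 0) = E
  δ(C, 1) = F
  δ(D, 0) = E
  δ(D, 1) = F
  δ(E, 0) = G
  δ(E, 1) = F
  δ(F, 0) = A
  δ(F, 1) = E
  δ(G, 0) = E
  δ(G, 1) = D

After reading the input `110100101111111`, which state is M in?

A --1--> G
G --1--> D
D --0--> E
E --1--> F
F --0--> A
A --0--> F
F --1--> E
E --0--> G
G --1--> D
D --1--> F
F --1--> E
E --1--> F
F --1--> E
E --1--> F
F --1--> E

E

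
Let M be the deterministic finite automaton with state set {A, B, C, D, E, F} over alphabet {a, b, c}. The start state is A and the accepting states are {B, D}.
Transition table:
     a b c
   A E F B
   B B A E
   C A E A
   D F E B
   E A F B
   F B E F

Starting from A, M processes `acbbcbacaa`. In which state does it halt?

B

A --a--> E
E --c--> B
B --b--> A
A --b--> F
F --c--> F
F --b--> E
E --a--> A
A --c--> B
B --a--> B
B --a--> B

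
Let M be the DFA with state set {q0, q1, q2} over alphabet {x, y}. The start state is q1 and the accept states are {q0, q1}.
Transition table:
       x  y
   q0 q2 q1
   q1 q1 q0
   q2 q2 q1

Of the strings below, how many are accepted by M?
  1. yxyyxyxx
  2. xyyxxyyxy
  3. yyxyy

3

yxyyxyxx: accepted
xyyxxyyxy: accepted
yyxyy: accepted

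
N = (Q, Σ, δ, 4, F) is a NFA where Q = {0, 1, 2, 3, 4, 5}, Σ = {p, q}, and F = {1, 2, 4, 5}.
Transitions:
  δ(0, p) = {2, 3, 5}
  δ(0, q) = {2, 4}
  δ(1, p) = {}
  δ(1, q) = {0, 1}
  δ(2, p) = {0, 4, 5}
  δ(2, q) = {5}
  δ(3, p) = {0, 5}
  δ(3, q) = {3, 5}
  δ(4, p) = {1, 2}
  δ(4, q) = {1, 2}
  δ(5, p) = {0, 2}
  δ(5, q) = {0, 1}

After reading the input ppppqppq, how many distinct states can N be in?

6

Start: {4}
read p: {1, 2}
read p: {0, 4, 5}
read p: {0, 1, 2, 3, 5}
read p: {0, 2, 3, 4, 5}
read q: {0, 1, 2, 3, 4, 5}
read p: {0, 1, 2, 3, 4, 5}
read p: {0, 1, 2, 3, 4, 5}
read q: {0, 1, 2, 3, 4, 5}
Final reachable set {0, 1, 2, 3, 4, 5} has 6 states.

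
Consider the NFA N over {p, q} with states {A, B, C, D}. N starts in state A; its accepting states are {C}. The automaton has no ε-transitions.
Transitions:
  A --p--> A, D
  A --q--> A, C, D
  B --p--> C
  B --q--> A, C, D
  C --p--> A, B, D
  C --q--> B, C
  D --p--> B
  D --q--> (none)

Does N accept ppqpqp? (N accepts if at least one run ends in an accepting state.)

rejected

Start: {A}
read p: {A, D}
read p: {A, B, D}
read q: {A, C, D}
read p: {A, B, D}
read q: {A, C, D}
read p: {A, B, D}
Reachable ∩ accepting = {} — empty.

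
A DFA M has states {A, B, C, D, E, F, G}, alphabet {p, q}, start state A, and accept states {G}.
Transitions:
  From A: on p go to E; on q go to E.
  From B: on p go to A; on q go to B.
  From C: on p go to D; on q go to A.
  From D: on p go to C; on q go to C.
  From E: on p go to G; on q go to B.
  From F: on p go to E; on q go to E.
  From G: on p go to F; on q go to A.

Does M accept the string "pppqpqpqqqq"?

A --p--> E
E --p--> G
G --p--> F
F --q--> E
E --p--> G
G --q--> A
A --p--> E
E --q--> B
B --q--> B
B --q--> B
B --q--> B
End in state B, which is not an accepting state.

rejected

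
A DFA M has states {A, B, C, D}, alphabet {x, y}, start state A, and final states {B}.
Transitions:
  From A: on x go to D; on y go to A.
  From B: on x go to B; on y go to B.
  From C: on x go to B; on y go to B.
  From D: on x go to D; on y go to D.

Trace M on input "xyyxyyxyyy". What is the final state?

D

A --x--> D
D --y--> D
D --y--> D
D --x--> D
D --y--> D
D --y--> D
D --x--> D
D --y--> D
D --y--> D
D --y--> D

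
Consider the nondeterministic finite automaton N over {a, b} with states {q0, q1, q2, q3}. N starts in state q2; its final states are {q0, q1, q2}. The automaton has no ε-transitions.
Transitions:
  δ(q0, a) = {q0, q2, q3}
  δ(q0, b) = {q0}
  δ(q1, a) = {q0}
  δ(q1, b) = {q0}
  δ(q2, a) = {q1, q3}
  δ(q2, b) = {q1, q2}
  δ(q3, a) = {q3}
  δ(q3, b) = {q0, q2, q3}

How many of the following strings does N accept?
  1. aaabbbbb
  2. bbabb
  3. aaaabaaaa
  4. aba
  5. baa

5

aaabbbbb: accepted
bbabb: accepted
aaaabaaaa: accepted
aba: accepted
baa: accepted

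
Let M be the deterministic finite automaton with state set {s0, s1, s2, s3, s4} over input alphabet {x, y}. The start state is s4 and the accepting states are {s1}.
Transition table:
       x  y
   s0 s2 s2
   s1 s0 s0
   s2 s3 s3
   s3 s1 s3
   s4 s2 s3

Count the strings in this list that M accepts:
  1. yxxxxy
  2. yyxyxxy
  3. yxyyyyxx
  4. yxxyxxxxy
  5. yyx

1

yxxxxy: rejected
yyxyxxy: rejected
yxyyyyxx: rejected
yxxyxxxxy: rejected
yyx: accepted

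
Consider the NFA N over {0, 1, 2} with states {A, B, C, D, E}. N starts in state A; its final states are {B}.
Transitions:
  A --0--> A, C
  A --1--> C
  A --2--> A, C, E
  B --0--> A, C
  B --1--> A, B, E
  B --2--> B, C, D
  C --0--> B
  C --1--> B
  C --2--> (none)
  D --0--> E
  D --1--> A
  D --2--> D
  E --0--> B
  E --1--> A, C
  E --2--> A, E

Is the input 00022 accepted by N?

Start: {A}
read 0: {A, C}
read 0: {A, B, C}
read 0: {A, B, C}
read 2: {A, B, C, D, E}
read 2: {A, B, C, D, E}
Reachable ∩ accepting = {B} — nonempty.

accepted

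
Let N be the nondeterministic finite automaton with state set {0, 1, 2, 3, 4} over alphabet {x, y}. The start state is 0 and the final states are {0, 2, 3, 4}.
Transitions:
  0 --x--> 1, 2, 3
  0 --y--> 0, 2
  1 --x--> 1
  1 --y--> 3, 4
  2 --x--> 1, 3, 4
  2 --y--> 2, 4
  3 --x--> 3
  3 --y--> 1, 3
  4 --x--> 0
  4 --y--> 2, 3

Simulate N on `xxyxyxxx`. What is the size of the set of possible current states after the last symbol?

5

Start: {0}
read x: {1, 2, 3}
read x: {1, 3, 4}
read y: {1, 2, 3, 4}
read x: {0, 1, 3, 4}
read y: {0, 1, 2, 3, 4}
read x: {0, 1, 2, 3, 4}
read x: {0, 1, 2, 3, 4}
read x: {0, 1, 2, 3, 4}
Final reachable set {0, 1, 2, 3, 4} has 5 states.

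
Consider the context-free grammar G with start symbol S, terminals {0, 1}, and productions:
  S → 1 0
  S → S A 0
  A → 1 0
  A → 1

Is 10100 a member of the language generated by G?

yes

S ⇒ SA0 ⇒ 10A0 ⇒ 10100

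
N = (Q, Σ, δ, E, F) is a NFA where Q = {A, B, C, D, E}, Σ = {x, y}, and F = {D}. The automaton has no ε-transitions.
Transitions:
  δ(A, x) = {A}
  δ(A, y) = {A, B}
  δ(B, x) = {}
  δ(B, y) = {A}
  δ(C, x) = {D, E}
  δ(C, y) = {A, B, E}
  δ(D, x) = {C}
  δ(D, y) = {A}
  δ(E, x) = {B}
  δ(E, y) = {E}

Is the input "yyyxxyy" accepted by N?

Start: {E}
read y: {E}
read y: {E}
read y: {E}
read x: {B}
read x: {}
The reachable set is empty and stays empty for the remaining 2 symbols.
Reachable ∩ accepting = {} — empty.

rejected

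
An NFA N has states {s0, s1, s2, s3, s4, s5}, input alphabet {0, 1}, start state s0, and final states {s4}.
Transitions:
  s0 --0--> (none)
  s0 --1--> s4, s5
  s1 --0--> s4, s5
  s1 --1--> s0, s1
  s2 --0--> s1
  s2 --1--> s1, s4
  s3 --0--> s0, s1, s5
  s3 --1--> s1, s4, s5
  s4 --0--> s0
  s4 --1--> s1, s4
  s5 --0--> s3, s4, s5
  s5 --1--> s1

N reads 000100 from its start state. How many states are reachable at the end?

Start: {s0}
read 0: {}
The reachable set is empty and stays empty for the remaining 5 symbols.
Final reachable set {} has 0 states.

0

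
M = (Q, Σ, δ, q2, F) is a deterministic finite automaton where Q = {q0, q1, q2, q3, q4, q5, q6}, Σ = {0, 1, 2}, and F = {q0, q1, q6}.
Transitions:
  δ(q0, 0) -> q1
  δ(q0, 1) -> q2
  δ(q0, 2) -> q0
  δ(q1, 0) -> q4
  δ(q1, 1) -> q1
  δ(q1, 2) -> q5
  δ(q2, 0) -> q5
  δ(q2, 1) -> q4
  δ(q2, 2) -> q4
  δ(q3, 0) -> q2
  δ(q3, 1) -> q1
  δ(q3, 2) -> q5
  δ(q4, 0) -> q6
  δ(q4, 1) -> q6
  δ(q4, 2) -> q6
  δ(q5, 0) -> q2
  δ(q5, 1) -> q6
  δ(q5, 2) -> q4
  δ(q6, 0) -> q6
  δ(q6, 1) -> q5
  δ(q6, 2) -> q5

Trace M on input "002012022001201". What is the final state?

q2 --0--> q5
q5 --0--> q2
q2 --2--> q4
q4 --0--> q6
q6 --1--> q5
q5 --2--> q4
q4 --0--> q6
q6 --2--> q5
q5 --2--> q4
q4 --0--> q6
q6 --0--> q6
q6 --1--> q5
q5 --2--> q4
q4 --0--> q6
q6 --1--> q5

q5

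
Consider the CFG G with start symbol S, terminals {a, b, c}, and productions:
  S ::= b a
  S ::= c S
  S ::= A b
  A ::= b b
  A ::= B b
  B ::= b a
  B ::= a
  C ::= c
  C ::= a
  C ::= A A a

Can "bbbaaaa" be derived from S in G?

no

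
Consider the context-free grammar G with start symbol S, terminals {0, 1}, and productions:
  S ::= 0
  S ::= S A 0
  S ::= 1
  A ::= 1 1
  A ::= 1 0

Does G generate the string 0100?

S ⇒ SA0 ⇒ 0A0 ⇒ 0100

yes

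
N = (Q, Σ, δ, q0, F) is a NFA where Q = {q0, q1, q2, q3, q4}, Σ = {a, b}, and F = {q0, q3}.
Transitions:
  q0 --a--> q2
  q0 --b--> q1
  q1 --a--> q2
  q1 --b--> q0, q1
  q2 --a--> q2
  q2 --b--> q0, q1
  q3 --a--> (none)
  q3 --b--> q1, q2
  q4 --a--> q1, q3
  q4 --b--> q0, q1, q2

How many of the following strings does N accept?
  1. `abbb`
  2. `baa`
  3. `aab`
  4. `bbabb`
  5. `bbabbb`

`abbb`: accepted
`baa`: rejected
`aab`: accepted
`bbabb`: accepted
`bbabbb`: accepted

4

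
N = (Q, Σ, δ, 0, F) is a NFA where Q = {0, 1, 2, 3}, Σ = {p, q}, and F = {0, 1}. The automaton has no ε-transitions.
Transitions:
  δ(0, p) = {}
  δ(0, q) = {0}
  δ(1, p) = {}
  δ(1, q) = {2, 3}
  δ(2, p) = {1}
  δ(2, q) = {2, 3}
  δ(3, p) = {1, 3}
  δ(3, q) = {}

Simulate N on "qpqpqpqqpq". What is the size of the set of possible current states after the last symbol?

0

Start: {0}
read q: {0}
read p: {}
The reachable set is empty and stays empty for the remaining 8 symbols.
Final reachable set {} has 0 states.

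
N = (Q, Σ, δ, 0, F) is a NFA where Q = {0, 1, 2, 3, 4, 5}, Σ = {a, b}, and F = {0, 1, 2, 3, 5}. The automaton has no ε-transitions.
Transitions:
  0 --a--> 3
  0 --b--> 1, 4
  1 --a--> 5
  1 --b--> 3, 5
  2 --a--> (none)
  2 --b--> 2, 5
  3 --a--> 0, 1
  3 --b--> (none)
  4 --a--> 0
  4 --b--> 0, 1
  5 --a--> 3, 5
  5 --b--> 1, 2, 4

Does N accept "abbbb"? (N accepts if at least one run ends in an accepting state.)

rejected

Start: {0}
read a: {3}
read b: {}
The reachable set is empty and stays empty for the remaining 3 symbols.
Reachable ∩ accepting = {} — empty.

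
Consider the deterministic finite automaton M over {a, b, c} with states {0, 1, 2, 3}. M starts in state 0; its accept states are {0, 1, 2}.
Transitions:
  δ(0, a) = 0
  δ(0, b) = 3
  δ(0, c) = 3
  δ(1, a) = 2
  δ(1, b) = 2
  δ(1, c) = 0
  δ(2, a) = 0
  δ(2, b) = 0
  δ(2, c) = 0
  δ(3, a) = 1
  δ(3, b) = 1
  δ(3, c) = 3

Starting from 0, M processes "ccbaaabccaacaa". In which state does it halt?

0

0 --c--> 3
3 --c--> 3
3 --b--> 1
1 --a--> 2
2 --a--> 0
0 --a--> 0
0 --b--> 3
3 --c--> 3
3 --c--> 3
3 --a--> 1
1 --a--> 2
2 --c--> 0
0 --a--> 0
0 --a--> 0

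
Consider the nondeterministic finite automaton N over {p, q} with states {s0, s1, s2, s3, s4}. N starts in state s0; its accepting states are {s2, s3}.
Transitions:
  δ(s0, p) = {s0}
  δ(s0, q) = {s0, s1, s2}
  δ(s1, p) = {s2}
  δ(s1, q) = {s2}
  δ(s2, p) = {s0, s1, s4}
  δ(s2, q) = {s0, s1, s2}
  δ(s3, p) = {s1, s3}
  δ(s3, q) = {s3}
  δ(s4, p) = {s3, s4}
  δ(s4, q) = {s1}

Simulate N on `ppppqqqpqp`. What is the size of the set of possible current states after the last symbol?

Start: {s0}
read p: {s0}
read p: {s0}
read p: {s0}
read p: {s0}
read q: {s0, s1, s2}
read q: {s0, s1, s2}
read q: {s0, s1, s2}
read p: {s0, s1, s2, s4}
read q: {s0, s1, s2}
read p: {s0, s1, s2, s4}
Final reachable set {s0, s1, s2, s4} has 4 states.

4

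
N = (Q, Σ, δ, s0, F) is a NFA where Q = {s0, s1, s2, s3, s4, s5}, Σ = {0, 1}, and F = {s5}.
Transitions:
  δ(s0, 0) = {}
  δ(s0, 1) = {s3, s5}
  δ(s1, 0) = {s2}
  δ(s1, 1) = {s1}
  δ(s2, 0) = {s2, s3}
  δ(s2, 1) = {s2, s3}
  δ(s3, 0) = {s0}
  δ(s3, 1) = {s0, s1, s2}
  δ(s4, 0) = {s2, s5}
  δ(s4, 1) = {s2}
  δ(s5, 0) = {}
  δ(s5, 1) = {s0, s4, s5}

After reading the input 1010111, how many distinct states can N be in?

6

Start: {s0}
read 1: {s3, s5}
read 0: {s0}
read 1: {s3, s5}
read 0: {s0}
read 1: {s3, s5}
read 1: {s0, s1, s2, s4, s5}
read 1: {s0, s1, s2, s3, s4, s5}
Final reachable set {s0, s1, s2, s3, s4, s5} has 6 states.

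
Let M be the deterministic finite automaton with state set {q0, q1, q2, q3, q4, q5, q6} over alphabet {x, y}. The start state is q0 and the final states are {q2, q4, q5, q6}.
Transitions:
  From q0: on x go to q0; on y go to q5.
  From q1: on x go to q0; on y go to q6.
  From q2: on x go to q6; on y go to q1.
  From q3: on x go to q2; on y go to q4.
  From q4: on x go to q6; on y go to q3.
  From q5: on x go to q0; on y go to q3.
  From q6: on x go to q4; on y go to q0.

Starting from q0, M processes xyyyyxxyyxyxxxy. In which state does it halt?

q5

q0 --x--> q0
q0 --y--> q5
q5 --y--> q3
q3 --y--> q4
q4 --y--> q3
q3 --x--> q2
q2 --x--> q6
q6 --y--> q0
q0 --y--> q5
q5 --x--> q0
q0 --y--> q5
q5 --x--> q0
q0 --x--> q0
q0 --x--> q0
q0 --y--> q5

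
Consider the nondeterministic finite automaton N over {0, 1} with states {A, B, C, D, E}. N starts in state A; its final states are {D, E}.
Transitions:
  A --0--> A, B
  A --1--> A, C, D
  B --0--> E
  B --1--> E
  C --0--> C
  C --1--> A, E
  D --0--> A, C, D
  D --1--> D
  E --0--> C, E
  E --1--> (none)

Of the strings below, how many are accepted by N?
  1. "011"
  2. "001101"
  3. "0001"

3

"011": accepted
"001101": accepted
"0001": accepted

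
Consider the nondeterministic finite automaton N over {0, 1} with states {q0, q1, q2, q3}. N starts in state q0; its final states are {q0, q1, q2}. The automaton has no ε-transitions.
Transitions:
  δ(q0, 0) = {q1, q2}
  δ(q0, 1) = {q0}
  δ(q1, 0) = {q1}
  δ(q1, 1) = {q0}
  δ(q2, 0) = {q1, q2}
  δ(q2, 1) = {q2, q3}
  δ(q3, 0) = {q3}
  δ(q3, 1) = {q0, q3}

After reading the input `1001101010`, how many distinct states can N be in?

3

Start: {q0}
read 1: {q0}
read 0: {q1, q2}
read 0: {q1, q2}
read 1: {q0, q2, q3}
read 1: {q0, q2, q3}
read 0: {q1, q2, q3}
read 1: {q0, q2, q3}
read 0: {q1, q2, q3}
read 1: {q0, q2, q3}
read 0: {q1, q2, q3}
Final reachable set {q1, q2, q3} has 3 states.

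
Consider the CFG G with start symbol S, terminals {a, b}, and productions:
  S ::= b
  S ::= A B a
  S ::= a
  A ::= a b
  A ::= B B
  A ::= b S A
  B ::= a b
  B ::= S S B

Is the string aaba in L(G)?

no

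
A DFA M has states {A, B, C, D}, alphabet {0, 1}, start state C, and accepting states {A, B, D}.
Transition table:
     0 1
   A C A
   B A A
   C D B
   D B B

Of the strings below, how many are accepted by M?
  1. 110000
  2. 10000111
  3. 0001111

3

110000: accepted
10000111: accepted
0001111: accepted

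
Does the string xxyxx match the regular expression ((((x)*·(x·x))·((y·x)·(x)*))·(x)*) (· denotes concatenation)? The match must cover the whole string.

Split as xxyx·x: (((x)*·(x·x))·((y·x)·(x)*)) matches xxyx and (x)* matches x.

yes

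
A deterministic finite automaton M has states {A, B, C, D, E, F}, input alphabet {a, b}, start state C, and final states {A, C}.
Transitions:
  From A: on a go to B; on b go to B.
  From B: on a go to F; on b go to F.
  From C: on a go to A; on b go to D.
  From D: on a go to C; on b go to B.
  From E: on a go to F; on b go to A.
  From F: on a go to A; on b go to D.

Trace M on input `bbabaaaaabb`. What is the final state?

F

C --b--> D
D --b--> B
B --a--> F
F --b--> D
D --a--> C
C --a--> A
A --a--> B
B --a--> F
F --a--> A
A --b--> B
B --b--> F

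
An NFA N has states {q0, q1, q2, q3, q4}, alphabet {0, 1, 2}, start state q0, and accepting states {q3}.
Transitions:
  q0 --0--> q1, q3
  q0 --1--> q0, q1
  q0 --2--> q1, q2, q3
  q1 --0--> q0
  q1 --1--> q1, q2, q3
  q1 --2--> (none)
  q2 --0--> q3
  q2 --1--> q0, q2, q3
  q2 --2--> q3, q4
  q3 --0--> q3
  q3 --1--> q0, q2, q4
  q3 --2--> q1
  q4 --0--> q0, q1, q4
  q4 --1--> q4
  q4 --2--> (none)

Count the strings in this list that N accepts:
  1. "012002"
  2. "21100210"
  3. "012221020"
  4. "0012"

"012002": accepted
"21100210": accepted
"012221020": accepted
"0012": accepted

4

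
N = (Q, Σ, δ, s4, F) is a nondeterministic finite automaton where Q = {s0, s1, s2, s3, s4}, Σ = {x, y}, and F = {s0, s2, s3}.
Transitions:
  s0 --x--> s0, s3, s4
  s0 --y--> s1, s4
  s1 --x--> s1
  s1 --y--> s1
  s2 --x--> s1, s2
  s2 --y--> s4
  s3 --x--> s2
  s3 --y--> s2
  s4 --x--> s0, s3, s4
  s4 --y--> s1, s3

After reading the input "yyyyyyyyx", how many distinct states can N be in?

2

Start: {s4}
read y: {s1, s3}
read y: {s1, s2}
read y: {s1, s4}
read y: {s1, s3}
read y: {s1, s2}
read y: {s1, s4}
read y: {s1, s3}
read y: {s1, s2}
read x: {s1, s2}
Final reachable set {s1, s2} has 2 states.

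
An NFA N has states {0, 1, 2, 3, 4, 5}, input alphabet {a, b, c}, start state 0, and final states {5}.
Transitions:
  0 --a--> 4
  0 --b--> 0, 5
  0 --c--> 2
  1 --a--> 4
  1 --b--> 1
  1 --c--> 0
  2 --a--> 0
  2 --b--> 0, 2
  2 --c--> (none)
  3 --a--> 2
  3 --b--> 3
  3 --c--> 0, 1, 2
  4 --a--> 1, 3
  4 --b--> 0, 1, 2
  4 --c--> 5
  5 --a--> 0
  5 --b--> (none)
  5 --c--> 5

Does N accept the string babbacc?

accepted

Start: {0}
read b: {0, 5}
read a: {0, 4}
read b: {0, 1, 2, 5}
read b: {0, 1, 2, 5}
read a: {0, 4}
read c: {2, 5}
read c: {5}
Reachable ∩ accepting = {5} — nonempty.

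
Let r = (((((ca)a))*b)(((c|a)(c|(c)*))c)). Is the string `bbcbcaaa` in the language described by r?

no

No split of bbcbcaaa into u·v has ((((ca)a))*b) matching u and (((c|a)(c|(c)*))c) matching v.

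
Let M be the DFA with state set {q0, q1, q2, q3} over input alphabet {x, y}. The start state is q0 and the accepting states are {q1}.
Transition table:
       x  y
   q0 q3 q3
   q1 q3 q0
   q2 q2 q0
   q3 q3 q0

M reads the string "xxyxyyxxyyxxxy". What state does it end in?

q0

q0 --x--> q3
q3 --x--> q3
q3 --y--> q0
q0 --x--> q3
q3 --y--> q0
q0 --y--> q3
q3 --x--> q3
q3 --x--> q3
q3 --y--> q0
q0 --y--> q3
q3 --x--> q3
q3 --x--> q3
q3 --x--> q3
q3 --y--> q0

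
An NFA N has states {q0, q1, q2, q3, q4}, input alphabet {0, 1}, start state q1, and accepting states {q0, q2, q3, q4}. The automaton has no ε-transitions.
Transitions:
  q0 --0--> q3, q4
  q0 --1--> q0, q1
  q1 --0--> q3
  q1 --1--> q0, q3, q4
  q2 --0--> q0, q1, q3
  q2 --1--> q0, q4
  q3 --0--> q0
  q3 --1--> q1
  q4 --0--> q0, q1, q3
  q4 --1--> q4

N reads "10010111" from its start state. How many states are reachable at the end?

Start: {q1}
read 1: {q0, q3, q4}
read 0: {q0, q1, q3, q4}
read 0: {q0, q1, q3, q4}
read 1: {q0, q1, q3, q4}
read 0: {q0, q1, q3, q4}
read 1: {q0, q1, q3, q4}
read 1: {q0, q1, q3, q4}
read 1: {q0, q1, q3, q4}
Final reachable set {q0, q1, q3, q4} has 4 states.

4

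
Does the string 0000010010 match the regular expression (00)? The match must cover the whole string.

no

No split of 0000010010 into u·v has 0 matching u and 0 matching v.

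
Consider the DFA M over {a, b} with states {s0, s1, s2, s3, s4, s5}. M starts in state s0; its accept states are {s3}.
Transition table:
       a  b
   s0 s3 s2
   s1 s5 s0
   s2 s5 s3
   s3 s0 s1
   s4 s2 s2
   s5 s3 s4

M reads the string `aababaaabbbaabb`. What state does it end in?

s0 --a--> s3
s3 --a--> s0
s0 --b--> s2
s2 --a--> s5
s5 --b--> s4
s4 --a--> s2
s2 --a--> s5
s5 --a--> s3
s3 --b--> s1
s1 --b--> s0
s0 --b--> s2
s2 --a--> s5
s5 --a--> s3
s3 --b--> s1
s1 --b--> s0

s0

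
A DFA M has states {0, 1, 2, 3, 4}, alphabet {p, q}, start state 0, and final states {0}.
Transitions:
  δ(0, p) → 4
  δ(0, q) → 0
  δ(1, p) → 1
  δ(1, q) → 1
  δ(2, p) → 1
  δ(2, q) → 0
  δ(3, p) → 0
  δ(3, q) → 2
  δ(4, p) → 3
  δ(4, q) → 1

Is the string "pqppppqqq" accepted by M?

0 --p--> 4
4 --q--> 1
1 --p--> 1
1 --p--> 1
1 --p--> 1
1 --p--> 1
1 --q--> 1
1 --q--> 1
1 --q--> 1
End in state 1, which is not an accepting state.

rejected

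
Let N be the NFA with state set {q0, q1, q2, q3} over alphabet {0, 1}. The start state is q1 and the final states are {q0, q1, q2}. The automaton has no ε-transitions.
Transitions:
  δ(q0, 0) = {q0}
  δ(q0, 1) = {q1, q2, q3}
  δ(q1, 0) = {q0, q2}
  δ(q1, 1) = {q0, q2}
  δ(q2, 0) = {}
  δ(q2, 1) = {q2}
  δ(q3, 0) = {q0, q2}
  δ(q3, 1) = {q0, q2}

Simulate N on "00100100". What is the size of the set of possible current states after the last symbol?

Start: {q1}
read 0: {q0, q2}
read 0: {q0}
read 1: {q1, q2, q3}
read 0: {q0, q2}
read 0: {q0}
read 1: {q1, q2, q3}
read 0: {q0, q2}
read 0: {q0}
Final reachable set {q0} has 1 state.

1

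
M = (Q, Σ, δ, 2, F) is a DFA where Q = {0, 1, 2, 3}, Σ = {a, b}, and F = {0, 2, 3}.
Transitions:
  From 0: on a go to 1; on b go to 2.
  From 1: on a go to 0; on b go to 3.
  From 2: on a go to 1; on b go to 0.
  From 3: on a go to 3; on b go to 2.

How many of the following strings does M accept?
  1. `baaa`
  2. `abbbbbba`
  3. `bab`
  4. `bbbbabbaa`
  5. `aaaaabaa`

3

`baaa`: rejected
`abbbbbba`: rejected
`bab`: accepted
`bbbbabbaa`: accepted
`aaaaabaa`: accepted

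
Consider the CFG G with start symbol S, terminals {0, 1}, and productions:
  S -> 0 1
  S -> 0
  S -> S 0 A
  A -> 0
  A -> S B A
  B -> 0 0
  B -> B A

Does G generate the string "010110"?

no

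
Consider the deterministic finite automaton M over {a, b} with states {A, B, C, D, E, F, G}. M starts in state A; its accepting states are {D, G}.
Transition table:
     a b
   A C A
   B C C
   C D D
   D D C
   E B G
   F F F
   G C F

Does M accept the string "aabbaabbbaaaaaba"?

accepted

A --a--> C
C --a--> D
D --b--> C
C --b--> D
D --a--> D
D --a--> D
D --b--> C
C --b--> D
D --b--> C
C --a--> D
D --a--> D
D --a--> D
D --a--> D
D --a--> D
D --b--> C
C --a--> D
End in state D, which is an accepting state.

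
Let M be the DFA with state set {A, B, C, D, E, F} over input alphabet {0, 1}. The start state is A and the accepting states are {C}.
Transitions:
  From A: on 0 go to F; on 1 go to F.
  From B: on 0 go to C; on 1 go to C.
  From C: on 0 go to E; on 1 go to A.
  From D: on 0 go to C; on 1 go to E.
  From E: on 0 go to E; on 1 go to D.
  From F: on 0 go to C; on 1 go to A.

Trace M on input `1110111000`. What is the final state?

E

A --1--> F
F --1--> A
A --1--> F
F --0--> C
C --1--> A
A --1--> F
F --1--> A
A --0--> F
F --0--> C
C --0--> E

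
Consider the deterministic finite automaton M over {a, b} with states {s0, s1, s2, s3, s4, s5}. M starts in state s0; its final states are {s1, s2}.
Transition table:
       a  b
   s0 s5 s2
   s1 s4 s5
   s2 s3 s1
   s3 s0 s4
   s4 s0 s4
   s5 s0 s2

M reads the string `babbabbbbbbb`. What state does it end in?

s2

s0 --b--> s2
s2 --a--> s3
s3 --b--> s4
s4 --b--> s4
s4 --a--> s0
s0 --b--> s2
s2 --b--> s1
s1 --b--> s5
s5 --b--> s2
s2 --b--> s1
s1 --b--> s5
s5 --b--> s2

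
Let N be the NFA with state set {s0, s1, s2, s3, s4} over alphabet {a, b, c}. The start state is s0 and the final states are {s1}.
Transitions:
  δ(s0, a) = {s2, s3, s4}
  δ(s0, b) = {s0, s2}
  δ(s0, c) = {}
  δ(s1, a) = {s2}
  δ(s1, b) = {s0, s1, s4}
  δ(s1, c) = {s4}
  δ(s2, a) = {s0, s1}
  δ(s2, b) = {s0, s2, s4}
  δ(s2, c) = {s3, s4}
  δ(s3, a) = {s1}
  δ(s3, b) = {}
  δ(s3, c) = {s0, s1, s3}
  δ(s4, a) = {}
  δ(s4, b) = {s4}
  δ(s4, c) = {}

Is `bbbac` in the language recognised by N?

accepted

Start: {s0}
read b: {s0, s2}
read b: {s0, s2, s4}
read b: {s0, s2, s4}
read a: {s0, s1, s2, s3, s4}
read c: {s0, s1, s3, s4}
Reachable ∩ accepting = {s1} — nonempty.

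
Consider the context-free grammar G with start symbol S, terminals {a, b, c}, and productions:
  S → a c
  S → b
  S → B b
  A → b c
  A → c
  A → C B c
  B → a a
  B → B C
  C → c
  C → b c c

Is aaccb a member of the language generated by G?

S ⇒ Bb ⇒ BCb ⇒ BCCb ⇒ aaCCb ⇒ aacCb ⇒ aaccb

yes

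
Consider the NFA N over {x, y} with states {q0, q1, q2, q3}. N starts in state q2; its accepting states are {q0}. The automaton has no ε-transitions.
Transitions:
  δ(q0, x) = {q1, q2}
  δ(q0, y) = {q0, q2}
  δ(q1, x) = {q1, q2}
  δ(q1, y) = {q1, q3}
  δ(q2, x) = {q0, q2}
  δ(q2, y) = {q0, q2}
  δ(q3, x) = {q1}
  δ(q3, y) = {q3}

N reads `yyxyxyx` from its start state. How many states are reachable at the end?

3

Start: {q2}
read y: {q0, q2}
read y: {q0, q2}
read x: {q0, q1, q2}
read y: {q0, q1, q2, q3}
read x: {q0, q1, q2}
read y: {q0, q1, q2, q3}
read x: {q0, q1, q2}
Final reachable set {q0, q1, q2} has 3 states.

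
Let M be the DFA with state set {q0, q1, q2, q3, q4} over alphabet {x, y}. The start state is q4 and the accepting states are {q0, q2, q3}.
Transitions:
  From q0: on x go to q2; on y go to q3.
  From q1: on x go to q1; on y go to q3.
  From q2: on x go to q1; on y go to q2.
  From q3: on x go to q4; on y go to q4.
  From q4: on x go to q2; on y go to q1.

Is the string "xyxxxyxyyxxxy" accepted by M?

accepted

q4 --x--> q2
q2 --y--> q2
q2 --x--> q1
q1 --x--> q1
q1 --x--> q1
q1 --y--> q3
q3 --x--> q4
q4 --y--> q1
q1 --y--> q3
q3 --x--> q4
q4 --x--> q2
q2 --x--> q1
q1 --y--> q3
End in state q3, which is an accepting state.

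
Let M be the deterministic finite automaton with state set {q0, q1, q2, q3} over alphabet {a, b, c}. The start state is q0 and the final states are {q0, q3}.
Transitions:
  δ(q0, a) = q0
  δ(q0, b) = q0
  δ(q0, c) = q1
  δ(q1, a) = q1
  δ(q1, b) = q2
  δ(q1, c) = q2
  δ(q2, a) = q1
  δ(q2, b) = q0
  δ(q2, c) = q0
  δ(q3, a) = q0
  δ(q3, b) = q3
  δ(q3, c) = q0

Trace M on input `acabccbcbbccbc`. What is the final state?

q1

q0 --a--> q0
q0 --c--> q1
q1 --a--> q1
q1 --b--> q2
q2 --c--> q0
q0 --c--> q1
q1 --b--> q2
q2 --c--> q0
q0 --b--> q0
q0 --b--> q0
q0 --c--> q1
q1 --c--> q2
q2 --b--> q0
q0 --c--> q1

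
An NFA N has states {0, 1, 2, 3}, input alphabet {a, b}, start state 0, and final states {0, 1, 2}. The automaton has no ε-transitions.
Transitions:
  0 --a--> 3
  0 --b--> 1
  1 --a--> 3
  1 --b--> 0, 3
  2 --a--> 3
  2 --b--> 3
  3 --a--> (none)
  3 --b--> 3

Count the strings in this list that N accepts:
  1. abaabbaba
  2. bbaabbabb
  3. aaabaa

0

abaabbaba: rejected
bbaabbabb: rejected
aaabaa: rejected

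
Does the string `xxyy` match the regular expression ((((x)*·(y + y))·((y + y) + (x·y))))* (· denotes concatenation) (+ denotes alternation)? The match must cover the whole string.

Split into 1 piece xxyy; each matches (((x)*·(y+y))·((y+y)+(x·y))).

yes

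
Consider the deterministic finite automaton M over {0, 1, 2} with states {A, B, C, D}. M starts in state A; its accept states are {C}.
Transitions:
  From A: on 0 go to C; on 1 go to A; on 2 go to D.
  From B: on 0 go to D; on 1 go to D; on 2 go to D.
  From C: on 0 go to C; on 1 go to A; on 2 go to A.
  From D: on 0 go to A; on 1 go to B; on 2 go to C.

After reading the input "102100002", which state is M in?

A

A --1--> A
A --0--> C
C --2--> A
A --1--> A
A --0--> C
C --0--> C
C --0--> C
C --0--> C
C --2--> A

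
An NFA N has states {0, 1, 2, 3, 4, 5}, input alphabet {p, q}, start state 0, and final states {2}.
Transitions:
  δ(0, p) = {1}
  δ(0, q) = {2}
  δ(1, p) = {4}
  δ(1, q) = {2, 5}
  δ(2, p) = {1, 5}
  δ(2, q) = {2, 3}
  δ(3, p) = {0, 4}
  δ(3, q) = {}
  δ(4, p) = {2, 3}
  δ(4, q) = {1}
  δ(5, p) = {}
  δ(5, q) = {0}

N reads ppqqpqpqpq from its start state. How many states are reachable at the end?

Start: {0}
read p: {1}
read p: {4}
read q: {1}
read q: {2, 5}
read p: {1, 5}
read q: {0, 2, 5}
read p: {1, 5}
read q: {0, 2, 5}
read p: {1, 5}
read q: {0, 2, 5}
Final reachable set {0, 2, 5} has 3 states.

3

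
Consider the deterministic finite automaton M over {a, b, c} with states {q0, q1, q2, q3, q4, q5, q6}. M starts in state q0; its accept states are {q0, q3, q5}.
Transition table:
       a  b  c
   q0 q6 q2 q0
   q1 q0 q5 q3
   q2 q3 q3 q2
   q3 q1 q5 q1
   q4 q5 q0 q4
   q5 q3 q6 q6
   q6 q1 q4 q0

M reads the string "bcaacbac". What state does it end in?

q0 --b--> q2
q2 --c--> q2
q2 --a--> q3
q3 --a--> q1
q1 --c--> q3
q3 --b--> q5
q5 --a--> q3
q3 --c--> q1

q1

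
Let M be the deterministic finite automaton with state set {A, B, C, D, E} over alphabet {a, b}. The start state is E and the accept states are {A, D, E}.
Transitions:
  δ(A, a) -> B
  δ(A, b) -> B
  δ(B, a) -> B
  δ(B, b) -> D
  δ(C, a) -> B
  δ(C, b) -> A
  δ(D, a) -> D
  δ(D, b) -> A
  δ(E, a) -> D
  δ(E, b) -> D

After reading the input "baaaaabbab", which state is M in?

E --b--> D
D --a--> D
D --a--> D
D --a--> D
D --a--> D
D --a--> D
D --b--> A
A --b--> B
B --a--> B
B --b--> D

D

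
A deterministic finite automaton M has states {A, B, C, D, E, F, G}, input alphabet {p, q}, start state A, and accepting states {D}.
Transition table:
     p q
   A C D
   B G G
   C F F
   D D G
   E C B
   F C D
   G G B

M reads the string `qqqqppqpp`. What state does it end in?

A --q--> D
D --q--> G
G --q--> B
B --q--> G
G --p--> G
G --p--> G
G --q--> B
B --p--> G
G --p--> G

G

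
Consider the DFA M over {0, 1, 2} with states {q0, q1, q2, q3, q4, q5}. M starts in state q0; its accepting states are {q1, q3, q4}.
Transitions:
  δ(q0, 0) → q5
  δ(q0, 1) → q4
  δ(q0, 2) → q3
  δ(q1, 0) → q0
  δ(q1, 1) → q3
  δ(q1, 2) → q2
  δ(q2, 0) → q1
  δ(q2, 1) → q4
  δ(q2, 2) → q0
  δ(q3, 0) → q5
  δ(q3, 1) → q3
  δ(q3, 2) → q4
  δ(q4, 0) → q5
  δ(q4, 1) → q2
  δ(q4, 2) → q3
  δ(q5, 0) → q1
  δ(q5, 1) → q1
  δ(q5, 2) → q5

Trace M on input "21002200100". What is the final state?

q0 --2--> q3
q3 --1--> q3
q3 --0--> q5
q5 --0--> q1
q1 --2--> q2
q2 --2--> q0
q0 --0--> q5
q5 --0--> q1
q1 --1--> q3
q3 --0--> q5
q5 --0--> q1

q1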